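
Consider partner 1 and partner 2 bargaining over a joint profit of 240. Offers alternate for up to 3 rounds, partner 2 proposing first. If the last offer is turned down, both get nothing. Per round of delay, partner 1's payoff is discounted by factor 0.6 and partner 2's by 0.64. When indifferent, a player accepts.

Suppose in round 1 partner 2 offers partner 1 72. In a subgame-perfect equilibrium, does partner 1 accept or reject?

Accept

Round 3 (partner 2 proposes): partner 1 will accept anything ≥ 0, so partner 2 offers 0 and keeps 240.
Round 2 (partner 1 proposes): partner 2 can get 240 next round, worth 0.64 × 240 = 153.6 now. Partner 1 offers 153.6 and keeps 240 − 153.6 = 86.4.
So by rejecting in round 1, partner 1 gets 86.4 next round, worth 0.6 × 86.4 = 51.84 now.
Offer 72 ≥ 51.84, so partner 1 accepts.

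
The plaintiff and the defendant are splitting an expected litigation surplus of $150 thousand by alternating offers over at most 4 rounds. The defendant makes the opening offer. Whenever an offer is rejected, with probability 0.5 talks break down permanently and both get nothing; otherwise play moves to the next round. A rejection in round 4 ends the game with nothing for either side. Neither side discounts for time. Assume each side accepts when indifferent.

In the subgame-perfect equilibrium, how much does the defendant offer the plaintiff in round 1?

By backward induction:
Round 4 (the plaintiff proposes): rejection yields 0 for the defendant; the plaintiff offers 0 and keeps 150.
Round 3 (the defendant proposes): rejecting gives the plaintiff an expected 0.5 × 150 = 75; the defendant offers that and keeps 75.
Round 2 (the plaintiff proposes): rejecting gives the defendant an expected 0.5 × 75 = 37.5. The plaintiff offers 37.5 and keeps 150 − 37.5 = 112.5.
Round 1 (the defendant proposes): rejecting gives the plaintiff an expected 0.5 × 112.5 = 56.25; the defendant offers that and keeps 93.75.

56.25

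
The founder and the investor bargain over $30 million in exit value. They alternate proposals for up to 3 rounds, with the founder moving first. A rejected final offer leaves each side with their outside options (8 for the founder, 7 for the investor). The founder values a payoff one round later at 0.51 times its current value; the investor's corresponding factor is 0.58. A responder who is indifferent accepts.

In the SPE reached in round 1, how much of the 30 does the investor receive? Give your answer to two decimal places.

Solve by backward induction from round 3.
Round 3 (the founder proposes): the investor gets 7 if talks fail, so the founder offers 7 and keeps 23.
Round 2 (the investor proposes): the founder can get 23 next round, worth 0.51 × 23 = 11.73 now, so the investor offers 11.73, keeping 18.27.
Round 1 (the founder proposes): the investor can get 18.27 next round, worth 0.58 × 18.27 = 10.5966 now. The founder offers 10.5966 and keeps 30 − 10.5966 = 19.4034.

10.60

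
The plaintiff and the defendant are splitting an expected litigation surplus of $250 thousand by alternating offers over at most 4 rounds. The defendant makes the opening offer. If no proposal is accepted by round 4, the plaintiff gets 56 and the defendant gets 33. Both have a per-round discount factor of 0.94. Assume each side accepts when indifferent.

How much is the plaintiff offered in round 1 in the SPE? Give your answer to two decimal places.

194.34

Round 4 (the plaintiff proposes): the defendant gets 33 if talks fail, so the plaintiff offers 33 and keeps 217.
Round 3 (the defendant proposes): the plaintiff can get 217 next round, worth 0.94 × 217 = 203.98 now; the defendant offers that and keeps 46.02.
Round 2 (the plaintiff proposes): the defendant can get 46.02 next round, worth 0.94 × 46.02 = 43.2588 now. The plaintiff offers 43.2588 and keeps 250 − 43.2588 = 206.7412.
Round 1 (the defendant proposes): the plaintiff can get 206.7412 next round, worth 0.94 × 206.7412 = 194.336728 now. The defendant offers 194.336728 and keeps 250 − 194.336728 = 55.663272.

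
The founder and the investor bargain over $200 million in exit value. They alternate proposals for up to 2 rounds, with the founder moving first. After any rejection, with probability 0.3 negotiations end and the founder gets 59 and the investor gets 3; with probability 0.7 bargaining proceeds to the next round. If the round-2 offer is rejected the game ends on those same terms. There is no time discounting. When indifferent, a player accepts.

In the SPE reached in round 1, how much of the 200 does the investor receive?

Round 2 (the investor proposes): the founder gets 59 if talks fail, so the investor offers 59 and keeps 141.
Round 1 (the founder proposes): rejecting gives the investor an expected 0.7 × 141 + 0.3 × 3 = 99.6; the founder offers that and keeps 100.4.

99.6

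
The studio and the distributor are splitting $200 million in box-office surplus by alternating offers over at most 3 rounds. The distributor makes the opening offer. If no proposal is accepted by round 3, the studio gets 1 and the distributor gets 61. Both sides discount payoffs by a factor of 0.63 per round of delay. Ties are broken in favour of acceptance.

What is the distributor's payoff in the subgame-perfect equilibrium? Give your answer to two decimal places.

Round 3 (the distributor proposes): the studio gets 1 if talks fail, so the distributor offers 1 and keeps 199.
Round 2 (the studio proposes): the distributor can get 199 next round, worth 0.63 × 199 = 125.37 now. The studio offers 125.37 and keeps 200 − 125.37 = 74.63.
Round 1 (the distributor proposes): the studio can get 74.63 next round, worth 0.63 × 74.63 = 47.0169 now, so the distributor offers 47.0169, keeping 152.9831.

152.98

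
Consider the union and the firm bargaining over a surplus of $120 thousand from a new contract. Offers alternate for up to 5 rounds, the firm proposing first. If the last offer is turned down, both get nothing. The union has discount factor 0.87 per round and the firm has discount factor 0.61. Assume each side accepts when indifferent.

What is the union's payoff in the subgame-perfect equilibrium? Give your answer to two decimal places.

Work backward from the last round.
Round 5 (the firm proposes): rejection yields 0 for the union; the firm offers 0 and keeps 120.
Round 4 (the union proposes): the firm can get 120 next round, worth 0.61 × 120 = 73.2 now. The union offers 73.2 and keeps 120 − 73.2 = 46.8.
Round 3 (the firm proposes): the union can get 46.8 next round, worth 0.87 × 46.8 = 40.716 now; the firm offers that and keeps 79.284.
Round 2 (the union proposes): the firm can get 79.284 next round, worth 0.61 × 79.284 = 48.36324 now, so the union offers 48.36324, keeping 71.63676.
Round 1 (the firm proposes): the union can get 71.63676 next round, worth 0.87 × 71.63676 = 62.3239812 now, so the firm offers 62.3239812, keeping 57.6760188.

62.32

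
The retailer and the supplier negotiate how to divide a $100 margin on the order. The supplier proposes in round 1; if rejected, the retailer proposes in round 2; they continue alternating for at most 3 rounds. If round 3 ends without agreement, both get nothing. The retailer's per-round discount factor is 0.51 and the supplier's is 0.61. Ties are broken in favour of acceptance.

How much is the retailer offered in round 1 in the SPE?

Solve by backward induction from round 3.
Round 3 (the supplier proposes): rejection yields 0 for the retailer; the supplier offers 0 and keeps 100.
Round 2 (the retailer proposes): the supplier can get 100 next round, worth 0.61 × 100 = 61 now, so the retailer offers 61, keeping 39.
Round 1 (the supplier proposes): the retailer can get 39 next round, worth 0.51 × 39 = 19.89 now. The supplier offers 19.89 and keeps 100 − 19.89 = 80.11.

19.89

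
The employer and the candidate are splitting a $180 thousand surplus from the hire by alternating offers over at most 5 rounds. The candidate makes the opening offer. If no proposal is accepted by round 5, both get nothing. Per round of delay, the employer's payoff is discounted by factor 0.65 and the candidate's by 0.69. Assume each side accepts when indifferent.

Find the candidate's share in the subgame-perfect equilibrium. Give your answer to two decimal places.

127.46

Round 5 (the candidate proposes): the employer will accept anything ≥ 0, so the candidate offers 0 and keeps 180.
Round 4 (the employer proposes): the candidate can get 180 next round, worth 0.69 × 180 = 124.2 now. The employer offers 124.2 and keeps 180 − 124.2 = 55.8.
Round 3 (the candidate proposes): the employer can get 55.8 next round, worth 0.65 × 55.8 = 36.27 now. The candidate offers 36.27 and keeps 180 − 36.27 = 143.73.
Round 2 (the employer proposes): the candidate can get 143.73 next round, worth 0.69 × 143.73 = 99.1737 now; the employer offers that and keeps 80.8263.
Round 1 (the candidate proposes): the employer can get 80.8263 next round, worth 0.65 × 80.8263 = 52.537095 now, so the candidate offers 52.537095, keeping 127.462905.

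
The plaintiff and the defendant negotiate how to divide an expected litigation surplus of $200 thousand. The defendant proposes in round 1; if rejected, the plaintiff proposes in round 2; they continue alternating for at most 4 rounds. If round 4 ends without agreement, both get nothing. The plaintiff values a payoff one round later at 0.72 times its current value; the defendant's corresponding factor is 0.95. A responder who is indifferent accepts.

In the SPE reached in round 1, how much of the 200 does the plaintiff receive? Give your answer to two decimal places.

105.70

By backward induction:
Round 4 (the plaintiff proposes): rejection yields 0 for the defendant; the plaintiff offers 0 and keeps 200.
Round 3 (the defendant proposes): the plaintiff can get 200 next round, worth 0.72 × 200 = 144 now, so the defendant offers 144, keeping 56.
Round 2 (the plaintiff proposes): the defendant can get 56 next round, worth 0.95 × 56 = 53.2 now, so the plaintiff offers 53.2, keeping 146.8.
Round 1 (the defendant proposes): the plaintiff can get 146.8 next round, worth 0.72 × 146.8 = 105.696 now; the defendant offers that and keeps 94.304.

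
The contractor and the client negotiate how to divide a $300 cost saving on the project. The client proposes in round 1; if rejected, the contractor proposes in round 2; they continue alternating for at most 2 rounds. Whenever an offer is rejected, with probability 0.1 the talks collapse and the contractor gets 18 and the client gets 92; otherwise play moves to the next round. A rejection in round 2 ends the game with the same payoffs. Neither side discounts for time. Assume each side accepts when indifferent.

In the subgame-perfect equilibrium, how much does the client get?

111

Round 2 (the contractor proposes): the client gets 92 if talks fail, so the contractor offers 92 and keeps 208.
Round 1 (the client proposes): rejecting gives the contractor an expected 0.9 × 208 + 0.1 × 18 = 189; the client offers that and keeps 111.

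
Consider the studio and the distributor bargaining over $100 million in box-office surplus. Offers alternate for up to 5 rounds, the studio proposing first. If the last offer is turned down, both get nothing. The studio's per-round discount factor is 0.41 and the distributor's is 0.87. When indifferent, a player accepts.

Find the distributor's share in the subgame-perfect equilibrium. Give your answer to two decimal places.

69.64

Work backward from the last round.
Round 5 (the studio proposes): the distributor will accept anything ≥ 0, so the studio offers 0 and keeps 100.
Round 4 (the distributor proposes): the studio can get 100 next round, worth 0.41 × 100 = 41 now, so the distributor offers 41, keeping 59.
Round 3 (the studio proposes): the distributor can get 59 next round, worth 0.87 × 59 = 51.33 now. The studio offers 51.33 and keeps 100 − 51.33 = 48.67.
Round 2 (the distributor proposes): the studio can get 48.67 next round, worth 0.41 × 48.67 = 19.9547 now, so the distributor offers 19.9547, keeping 80.0453.
Round 1 (the studio proposes): the distributor can get 80.0453 next round, worth 0.87 × 80.0453 = 69.639411 now. The studio offers 69.639411 and keeps 100 − 69.639411 = 30.360589.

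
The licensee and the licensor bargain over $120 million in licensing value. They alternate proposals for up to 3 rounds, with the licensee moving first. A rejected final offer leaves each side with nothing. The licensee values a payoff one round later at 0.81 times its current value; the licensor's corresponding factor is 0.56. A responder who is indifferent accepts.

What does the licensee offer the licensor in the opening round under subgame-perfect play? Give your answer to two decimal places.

12.77

Solve by backward induction from round 3.
Round 3 (the licensee proposes): rejection yields 0 for the licensor; the licensee offers 0 and keeps 120.
Round 2 (the licensor proposes): the licensee can get 120 next round, worth 0.81 × 120 = 97.2 now. The licensor offers 97.2 and keeps 120 − 97.2 = 22.8.
Round 1 (the licensee proposes): the licensor can get 22.8 next round, worth 0.56 × 22.8 = 12.768 now, so the licensee offers 12.768, keeping 107.232.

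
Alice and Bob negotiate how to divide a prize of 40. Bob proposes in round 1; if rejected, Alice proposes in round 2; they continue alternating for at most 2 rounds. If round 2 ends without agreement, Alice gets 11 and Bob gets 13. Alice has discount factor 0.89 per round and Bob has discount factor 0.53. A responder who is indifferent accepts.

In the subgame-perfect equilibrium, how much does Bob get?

Round 2 (Alice proposes): Bob gets 13 if talks fail, so Alice offers 13 and keeps 27.
Round 1 (Bob proposes): Alice can get 27 next round, worth 0.89 × 27 = 24.03 now; Bob offers that and keeps 15.97.

15.97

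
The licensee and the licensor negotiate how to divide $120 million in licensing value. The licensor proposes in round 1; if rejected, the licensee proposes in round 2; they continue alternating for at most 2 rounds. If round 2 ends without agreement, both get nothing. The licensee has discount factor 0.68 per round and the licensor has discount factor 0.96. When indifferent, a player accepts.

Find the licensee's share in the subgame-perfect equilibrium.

Round 2 (the licensee proposes): the licensor will accept anything ≥ 0, so the licensee offers 0 and keeps 120.
Round 1 (the licensor proposes): the licensee can get 120 next round, worth 0.68 × 120 = 81.6 now, so the licensor offers 81.6, keeping 38.4.

81.6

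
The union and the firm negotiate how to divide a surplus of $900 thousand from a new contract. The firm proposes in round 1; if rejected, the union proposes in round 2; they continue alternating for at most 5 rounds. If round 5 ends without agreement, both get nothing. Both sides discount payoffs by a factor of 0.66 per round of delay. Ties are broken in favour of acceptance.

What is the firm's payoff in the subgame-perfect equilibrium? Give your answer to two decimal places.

610.07

Round 5 (the firm proposes): the union will accept anything ≥ 0, so the firm offers 0 and keeps 900.
Round 4 (the union proposes): the firm can get 900 next round, worth 0.66 × 900 = 594 now, so the union offers 594, keeping 306.
Round 3 (the firm proposes): the union can get 306 next round, worth 0.66 × 306 = 201.96 now. The firm offers 201.96 and keeps 900 − 201.96 = 698.04.
Round 2 (the union proposes): the firm can get 698.04 next round, worth 0.66 × 698.04 = 460.7064 now, so the union offers 460.7064, keeping 439.2936.
Round 1 (the firm proposes): the union can get 439.2936 next round, worth 0.66 × 439.2936 = 289.933776 now; the firm offers that and keeps 610.066224.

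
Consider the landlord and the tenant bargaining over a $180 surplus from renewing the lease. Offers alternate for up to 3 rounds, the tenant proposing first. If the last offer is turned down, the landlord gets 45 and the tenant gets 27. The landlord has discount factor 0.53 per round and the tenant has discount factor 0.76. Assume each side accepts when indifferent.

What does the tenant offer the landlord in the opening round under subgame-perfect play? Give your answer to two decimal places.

41.02

Round 3 (the tenant proposes): the landlord gets 45 if talks fail, so the tenant offers 45 and keeps 135.
Round 2 (the landlord proposes): the tenant can get 135 next round, worth 0.76 × 135 = 102.6 now; the landlord offers that and keeps 77.4.
Round 1 (the tenant proposes): the landlord can get 77.4 next round, worth 0.53 × 77.4 = 41.022 now, so the tenant offers 41.022, keeping 138.978.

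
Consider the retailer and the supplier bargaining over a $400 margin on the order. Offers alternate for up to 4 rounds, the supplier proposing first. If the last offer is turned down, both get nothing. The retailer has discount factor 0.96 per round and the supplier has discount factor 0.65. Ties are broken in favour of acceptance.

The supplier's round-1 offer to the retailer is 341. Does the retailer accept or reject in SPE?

Reject

Round 4 (the retailer proposes): the supplier will accept anything ≥ 0, so the retailer offers 0 and keeps 400.
Round 3 (the supplier proposes): the retailer can get 400 next round, worth 0.96 × 400 = 384 now; the supplier offers that and keeps 16.
Round 2 (the retailer proposes): the supplier can get 16 next round, worth 0.65 × 16 = 10.4 now; the retailer offers that and keeps 389.6.
So by rejecting in round 1, the retailer gets 389.6 next round, worth 0.96 × 389.6 = 374.016 now.
Offer 341 < 374.016, so the retailer rejects.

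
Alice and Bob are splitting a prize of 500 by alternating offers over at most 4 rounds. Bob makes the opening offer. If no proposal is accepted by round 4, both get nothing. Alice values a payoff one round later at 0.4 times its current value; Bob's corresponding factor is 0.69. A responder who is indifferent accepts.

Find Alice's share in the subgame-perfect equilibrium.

117.2

Round 4 (Alice proposes): rejection yields 0 for Bob; Alice offers 0 and keeps 500.
Round 3 (Bob proposes): Alice can get 500 next round, worth 0.4 × 500 = 200 now, so Bob offers 200, keeping 300.
Round 2 (Alice proposes): Bob can get 300 next round, worth 0.69 × 300 = 207 now. Alice offers 207 and keeps 500 − 207 = 293.
Round 1 (Bob proposes): Alice can get 293 next round, worth 0.4 × 293 = 117.2 now; Bob offers that and keeps 382.8.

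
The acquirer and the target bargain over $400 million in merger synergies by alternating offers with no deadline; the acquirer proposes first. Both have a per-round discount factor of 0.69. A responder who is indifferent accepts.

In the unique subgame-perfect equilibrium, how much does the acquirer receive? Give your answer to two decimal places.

236.69

In a stationary SPE each proposer offers the other exactly their discounted continuation value.
If the acquirer keeps x when proposing and the target keeps y when proposing, then x = 400 − 0.69y and y = 400 − 0.69x.
Solving: x = 400(1 − 0.69) / (1 − 0.69·0.69) = 124 / 0.5239 ≈ 236.6864.
The target gets 400 − 236.6864 ≈ 163.3136.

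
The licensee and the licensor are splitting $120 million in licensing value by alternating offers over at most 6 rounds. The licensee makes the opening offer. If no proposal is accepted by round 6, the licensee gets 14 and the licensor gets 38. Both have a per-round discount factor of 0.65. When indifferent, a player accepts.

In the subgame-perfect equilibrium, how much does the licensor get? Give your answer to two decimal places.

51.13

Round 6 (the licensor proposes): the licensee gets 14 if talks fail, so the licensor offers 14 and keeps 106.
Round 5 (the licensee proposes): the licensor can get 106 next round, worth 0.65 × 106 = 68.9 now; the licensee offers that and keeps 51.1.
Round 4 (the licensor proposes): the licensee can get 51.1 next round, worth 0.65 × 51.1 = 33.215 now; the licensor offers that and keeps 86.785.
Round 3 (the licensee proposes): the licensor can get 86.785 next round, worth 0.65 × 86.785 = 56.41025 now; the licensee offers that and keeps 63.58975.
Round 2 (the licensor proposes): the licensee can get 63.58975 next round, worth 0.65 × 63.58975 = 41.3333375 now. The licensor offers 41.3333375 and keeps 120 − 41.3333375 = 78.6666625.
Round 1 (the licensee proposes): the licensor can get 78.6666625 next round, worth 0.65 × 78.6666625 = 51.133330625 now; the licensee offers that and keeps 68.866669375.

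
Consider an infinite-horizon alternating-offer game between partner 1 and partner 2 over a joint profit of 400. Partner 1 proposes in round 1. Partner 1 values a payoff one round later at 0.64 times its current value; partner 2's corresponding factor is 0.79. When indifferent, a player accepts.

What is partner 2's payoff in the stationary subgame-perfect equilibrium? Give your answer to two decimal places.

230.10

Let x be partner 1's share when partner 1 proposes and y be partner 2's share when partner 2 proposes.
Partner 2 accepts iff offered ≥ 0.79·y, so x = 400 − 0.79y. Symmetrically y = 400 − 0.64x.
Substituting: x = 400 − 0.79(400 − 0.64x), giving x(1 − 0.64·0.79) = 400(1 − 0.79).
So x = 400 × 0.21 / 0.4944 ≈ 169.9029, and partner 2 receives 400 − x ≈ 230.0971.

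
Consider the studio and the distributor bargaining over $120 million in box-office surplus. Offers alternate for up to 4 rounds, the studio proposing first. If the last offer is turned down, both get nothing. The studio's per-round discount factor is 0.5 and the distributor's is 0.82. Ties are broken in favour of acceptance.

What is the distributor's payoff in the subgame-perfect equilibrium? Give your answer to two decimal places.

Round 4 (the distributor proposes): the studio will accept anything ≥ 0, so the distributor offers 0 and keeps 120.
Round 3 (the studio proposes): the distributor can get 120 next round, worth 0.82 × 120 = 98.4 now; the studio offers that and keeps 21.6.
Round 2 (the distributor proposes): the studio can get 21.6 next round, worth 0.5 × 21.6 = 10.8 now. The distributor offers 10.8 and keeps 120 − 10.8 = 109.2.
Round 1 (the studio proposes): the distributor can get 109.2 next round, worth 0.82 × 109.2 = 89.544 now; the studio offers that and keeps 30.456.

89.54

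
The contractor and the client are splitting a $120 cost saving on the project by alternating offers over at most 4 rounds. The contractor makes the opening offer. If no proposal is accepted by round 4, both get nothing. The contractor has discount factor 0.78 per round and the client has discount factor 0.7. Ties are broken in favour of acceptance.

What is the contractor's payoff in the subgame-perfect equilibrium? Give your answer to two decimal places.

Round 4 (the client proposes): rejection yields 0 for the contractor; the client offers 0 and keeps 120.
Round 3 (the contractor proposes): the client can get 120 next round, worth 0.7 × 120 = 84 now. The contractor offers 84 and keeps 120 − 84 = 36.
Round 2 (the client proposes): the contractor can get 36 next round, worth 0.78 × 36 = 28.08 now. The client offers 28.08 and keeps 120 − 28.08 = 91.92.
Round 1 (the contractor proposes): the client can get 91.92 next round, worth 0.7 × 91.92 = 64.344 now. The contractor offers 64.344 and keeps 120 − 64.344 = 55.656.

55.66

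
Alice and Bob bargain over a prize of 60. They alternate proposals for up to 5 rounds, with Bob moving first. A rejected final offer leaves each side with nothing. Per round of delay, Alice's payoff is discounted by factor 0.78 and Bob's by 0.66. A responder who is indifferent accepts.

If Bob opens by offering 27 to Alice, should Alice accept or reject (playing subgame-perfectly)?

Accept

Round 5 (Bob proposes): rejection yields 0 for Alice; Bob offers 0 and keeps 60.
Round 4 (Alice proposes): Bob can get 60 next round, worth 0.66 × 60 = 39.6 now. Alice offers 39.6 and keeps 60 − 39.6 = 20.4.
Round 3 (Bob proposes): Alice can get 20.4 next round, worth 0.78 × 20.4 = 15.912 now, so Bob offers 15.912, keeping 44.088.
Round 2 (Alice proposes): Bob can get 44.088 next round, worth 0.66 × 44.088 = 29.09808 now, so Alice offers 29.09808, keeping 30.90192.
So by rejecting in round 1, Alice gets 30.90192 next round, worth 0.78 × 30.90192 = 24.1034976 now.
Offer 27 ≥ 24.1034976, so Alice accepts.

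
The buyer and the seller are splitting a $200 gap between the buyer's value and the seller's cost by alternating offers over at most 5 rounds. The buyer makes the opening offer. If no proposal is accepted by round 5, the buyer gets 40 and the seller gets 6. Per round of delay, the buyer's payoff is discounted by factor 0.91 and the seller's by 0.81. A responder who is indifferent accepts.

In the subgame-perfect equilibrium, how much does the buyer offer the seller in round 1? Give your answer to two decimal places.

Round 5 (the buyer proposes): the seller gets 6 if talks fail, so the buyer offers 6 and keeps 194.
Round 4 (the seller proposes): the buyer can get 194 next round, worth 0.91 × 194 = 176.54 now; the seller offers that and keeps 23.46.
Round 3 (the buyer proposes): the seller can get 23.46 next round, worth 0.81 × 23.46 = 19.0026 now, so the buyer offers 19.0026, keeping 180.9974.
Round 2 (the seller proposes): the buyer can get 180.9974 next round, worth 0.91 × 180.9974 = 164.707634 now. The seller offers 164.707634 and keeps 200 − 164.707634 = 35.292366.
Round 1 (the buyer proposes): the seller can get 35.292366 next round, worth 0.81 × 35.292366 = 28.58681646 now, so the buyer offers 28.58681646, keeping 171.41318354.

28.59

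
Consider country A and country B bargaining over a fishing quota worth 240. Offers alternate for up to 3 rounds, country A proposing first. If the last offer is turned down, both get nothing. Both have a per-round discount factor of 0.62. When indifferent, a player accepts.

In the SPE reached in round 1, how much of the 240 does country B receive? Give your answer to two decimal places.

Round 3 (country A proposes): rejection yields 0 for country B; country A offers 0 and keeps 240.
Round 2 (country B proposes): country A can get 240 next round, worth 0.62 × 240 = 148.8 now, so country B offers 148.8, keeping 91.2.
Round 1 (country A proposes): country B can get 91.2 next round, worth 0.62 × 91.2 = 56.544 now, so country A offers 56.544, keeping 183.456.

56.54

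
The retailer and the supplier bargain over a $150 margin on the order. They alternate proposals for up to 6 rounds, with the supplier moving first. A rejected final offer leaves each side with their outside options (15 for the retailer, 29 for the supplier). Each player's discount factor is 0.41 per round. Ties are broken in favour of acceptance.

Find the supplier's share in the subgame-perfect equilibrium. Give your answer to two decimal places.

106.21

Round 6 (the retailer proposes): the supplier gets 29 if talks fail, so the retailer offers 29 and keeps 121.
Round 5 (the supplier proposes): the retailer can get 121 next round, worth 0.41 × 121 = 49.61 now, so the supplier offers 49.61, keeping 100.39.
Round 4 (the retailer proposes): the supplier can get 100.39 next round, worth 0.41 × 100.39 = 41.1599 now; the retailer offers that and keeps 108.8401.
Round 3 (the supplier proposes): the retailer can get 108.8401 next round, worth 0.41 × 108.8401 = 44.624441 now, so the supplier offers 44.624441, keeping 105.375559.
Round 2 (the retailer proposes): the supplier can get 105.375559 next round, worth 0.41 × 105.375559 = 43.20397919 now. The retailer offers 43.20397919 and keeps 150 − 43.20397919 = 106.79602081.
Round 1 (the supplier proposes): the retailer can get 106.79602081 next round, worth 0.41 × 106.79602081 = 43.7863685321 now. The supplier offers 43.7863685321 and keeps 150 − 43.7863685321 = 106.2136314679.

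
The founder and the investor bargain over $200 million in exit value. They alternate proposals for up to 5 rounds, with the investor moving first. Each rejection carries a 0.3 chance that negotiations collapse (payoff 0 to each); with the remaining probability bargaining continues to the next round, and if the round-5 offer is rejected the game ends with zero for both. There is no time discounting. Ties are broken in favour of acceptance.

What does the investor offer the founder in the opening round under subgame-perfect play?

62.58

By backward induction:
Round 5 (the investor proposes): rejection yields 0 for the founder; the investor offers 0 and keeps 200.
Round 4 (the founder proposes): rejecting gives the investor an expected 0.7 × 200 = 140, so the founder offers 140, keeping 60.
Round 3 (the investor proposes): rejecting gives the founder an expected 0.7 × 60 = 42, so the investor offers 42, keeping 158.
Round 2 (the founder proposes): rejecting gives the investor an expected 0.7 × 158 = 110.6, so the founder offers 110.6, keeping 89.4.
Round 1 (the investor proposes): rejecting gives the founder an expected 0.7 × 89.4 = 62.58. The investor offers 62.58 and keeps 200 − 62.58 = 137.42.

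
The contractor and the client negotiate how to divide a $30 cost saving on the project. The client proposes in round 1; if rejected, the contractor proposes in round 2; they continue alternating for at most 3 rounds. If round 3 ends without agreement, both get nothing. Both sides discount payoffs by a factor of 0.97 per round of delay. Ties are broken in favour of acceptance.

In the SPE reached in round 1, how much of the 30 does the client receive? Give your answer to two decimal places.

29.13

Round 3 (the client proposes): rejection yields 0 for the contractor; the client offers 0 and keeps 30.
Round 2 (the contractor proposes): the client can get 30 next round, worth 0.97 × 30 = 29.1 now, so the contractor offers 29.1, keeping 0.9.
Round 1 (the client proposes): the contractor can get 0.9 next round, worth 0.97 × 0.9 = 0.873 now, so the client offers 0.873, keeping 29.127.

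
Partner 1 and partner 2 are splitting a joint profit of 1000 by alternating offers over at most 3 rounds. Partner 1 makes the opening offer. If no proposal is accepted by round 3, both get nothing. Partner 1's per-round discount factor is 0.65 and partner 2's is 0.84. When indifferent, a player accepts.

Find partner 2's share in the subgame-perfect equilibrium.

294

Round 3 (partner 1 proposes): partner 2 will accept anything ≥ 0, so partner 1 offers 0 and keeps 1000.
Round 2 (partner 2 proposes): partner 1 can get 1000 next round, worth 0.65 × 1000 = 650 now, so partner 2 offers 650, keeping 350.
Round 1 (partner 1 proposes): partner 2 can get 350 next round, worth 0.84 × 350 = 294 now, so partner 1 offers 294, keeping 706.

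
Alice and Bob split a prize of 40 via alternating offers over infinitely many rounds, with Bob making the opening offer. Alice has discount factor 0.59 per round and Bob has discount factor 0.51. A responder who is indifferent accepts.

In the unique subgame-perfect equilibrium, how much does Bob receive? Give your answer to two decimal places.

23.46

Let x be Bob's share when Bob proposes and y be Alice's share when Alice proposes.
Alice accepts iff offered ≥ 0.59·y, so x = 40 − 0.59y. Symmetrically y = 40 − 0.51x.
Substituting: x = 40 − 0.59(40 − 0.51x), giving x(1 − 0.51·0.59) = 40(1 − 0.59).
So x = 40 × 0.41 / 0.6991 ≈ 23.4587, and Alice receives 40 − x ≈ 16.5413.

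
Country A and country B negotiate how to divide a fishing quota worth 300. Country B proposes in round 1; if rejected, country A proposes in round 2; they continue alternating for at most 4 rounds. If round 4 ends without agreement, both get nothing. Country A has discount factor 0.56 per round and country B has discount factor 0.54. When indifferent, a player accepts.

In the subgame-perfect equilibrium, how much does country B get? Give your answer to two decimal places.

171.92

By backward induction:
Round 4 (country A proposes): country B will accept anything ≥ 0, so country A offers 0 and keeps 300.
Round 3 (country B proposes): country A can get 300 next round, worth 0.56 × 300 = 168 now; country B offers that and keeps 132.
Round 2 (country A proposes): country B can get 132 next round, worth 0.54 × 132 = 71.28 now, so country A offers 71.28, keeping 228.72.
Round 1 (country B proposes): country A can get 228.72 next round, worth 0.56 × 228.72 = 128.0832 now. Country B offers 128.0832 and keeps 300 − 128.0832 = 171.9168.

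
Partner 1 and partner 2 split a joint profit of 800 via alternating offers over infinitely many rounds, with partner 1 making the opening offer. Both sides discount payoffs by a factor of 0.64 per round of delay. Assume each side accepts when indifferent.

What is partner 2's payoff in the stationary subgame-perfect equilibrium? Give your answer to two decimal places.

312.20

When partner 1 proposes, partner 2 accepts any offer worth at least 0.64 times what partner 2 would get by proposing next round; and vice versa.
This gives x = 800 − 0.64y and y = 800 − 0.64x, where x and y are each side's share when it proposes.
Hence (1 − 0.64·0.64)x = 800(1 − 0.64), i.e. 0.5904·x = 288.
x ≈ 487.8049; partner 2's share is 800 − x ≈ 312.1951.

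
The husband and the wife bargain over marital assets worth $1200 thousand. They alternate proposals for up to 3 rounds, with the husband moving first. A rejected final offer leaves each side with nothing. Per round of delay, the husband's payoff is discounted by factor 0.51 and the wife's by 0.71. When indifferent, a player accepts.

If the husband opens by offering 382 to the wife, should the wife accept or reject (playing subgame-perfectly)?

Reject

Round 3 (the husband proposes): rejection yields 0 for the wife; the husband offers 0 and keeps 1200.
Round 2 (the wife proposes): the husband can get 1200 next round, worth 0.51 × 1200 = 612 now; the wife offers that and keeps 588.
So by rejecting in round 1, the wife gets 588 next round, worth 0.71 × 588 = 417.48 now.
Offer 382 < 417.48, so the wife rejects.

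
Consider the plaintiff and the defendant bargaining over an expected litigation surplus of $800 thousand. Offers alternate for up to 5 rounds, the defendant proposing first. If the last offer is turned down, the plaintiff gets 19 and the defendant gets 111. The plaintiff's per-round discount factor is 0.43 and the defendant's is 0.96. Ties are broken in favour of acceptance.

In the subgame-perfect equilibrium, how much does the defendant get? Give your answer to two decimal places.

Work backward from the last round.
Round 5 (the defendant proposes): the plaintiff gets 19 if talks fail, so the defendant offers 19 and keeps 781.
Round 4 (the plaintiff proposes): the defendant can get 781 next round, worth 0.96 × 781 = 749.76 now. The plaintiff offers 749.76 and keeps 800 − 749.76 = 50.24.
Round 3 (the defendant proposes): the plaintiff can get 50.24 next round, worth 0.43 × 50.24 = 21.6032 now. The defendant offers 21.6032 and keeps 800 − 21.6032 = 778.3968.
Round 2 (the plaintiff proposes): the defendant can get 778.3968 next round, worth 0.96 × 778.3968 = 747.260928 now. The plaintiff offers 747.260928 and keeps 800 − 747.260928 = 52.739072.
Round 1 (the defendant proposes): the plaintiff can get 52.739072 next round, worth 0.43 × 52.739072 = 22.67780096 now. The defendant offers 22.67780096 and keeps 800 − 22.67780096 = 777.32219904.

777.32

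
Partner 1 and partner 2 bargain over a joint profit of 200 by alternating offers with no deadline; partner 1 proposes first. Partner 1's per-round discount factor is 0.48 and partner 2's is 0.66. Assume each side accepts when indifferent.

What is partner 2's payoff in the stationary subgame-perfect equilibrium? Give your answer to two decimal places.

100.47

When partner 1 proposes, partner 2 accepts any offer worth at least 0.66 times what partner 2 would get by proposing next round; and vice versa.
This gives x = 200 − 0.66y and y = 200 − 0.48x, where x and y are each side's share when it proposes.
Hence (1 − 0.66·0.48)x = 200(1 − 0.66), i.e. 0.6832·x = 68.
x ≈ 99.5316; partner 2's share is 200 − x ≈ 100.4684.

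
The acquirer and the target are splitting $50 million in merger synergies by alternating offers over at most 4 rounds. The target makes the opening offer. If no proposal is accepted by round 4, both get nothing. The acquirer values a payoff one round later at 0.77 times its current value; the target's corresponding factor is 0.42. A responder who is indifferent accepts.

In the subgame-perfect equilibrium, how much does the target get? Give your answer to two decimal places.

Round 4 (the acquirer proposes): rejection yields 0 for the target; the acquirer offers 0 and keeps 50.
Round 3 (the target proposes): the acquirer can get 50 next round, worth 0.77 × 50 = 38.5 now, so the target offers 38.5, keeping 11.5.
Round 2 (the acquirer proposes): the target can get 11.5 next round, worth 0.42 × 11.5 = 4.83 now; the acquirer offers that and keeps 45.17.
Round 1 (the target proposes): the acquirer can get 45.17 next round, worth 0.77 × 45.17 = 34.7809 now, so the target offers 34.7809, keeping 15.2191.

15.22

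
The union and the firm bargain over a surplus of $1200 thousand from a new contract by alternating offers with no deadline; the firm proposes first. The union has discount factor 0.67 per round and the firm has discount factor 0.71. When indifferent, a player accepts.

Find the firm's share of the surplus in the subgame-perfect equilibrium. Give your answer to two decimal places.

Let x be the firm's share when the firm proposes and y be the union's share when the union proposes.
The union accepts iff offered ≥ 0.67·y, so x = 1200 − 0.67y. Symmetrically y = 1200 − 0.71x.
Substituting: x = 1200 − 0.67(1200 − 0.71x), giving x(1 − 0.71·0.67) = 1200(1 − 0.67).
So x = 1200 × 0.33 / 0.5243 ≈ 755.2928, and the union receives 1200 − x ≈ 444.7072.

755.29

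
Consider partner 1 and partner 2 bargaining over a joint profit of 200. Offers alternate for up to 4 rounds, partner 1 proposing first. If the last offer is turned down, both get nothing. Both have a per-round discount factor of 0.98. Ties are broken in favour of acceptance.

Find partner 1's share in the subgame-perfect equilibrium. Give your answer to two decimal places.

Round 4 (partner 2 proposes): rejection yields 0 for partner 1; partner 2 offers 0 and keeps 200.
Round 3 (partner 1 proposes): partner 2 can get 200 next round, worth 0.98 × 200 = 196 now. Partner 1 offers 196 and keeps 200 − 196 = 4.
Round 2 (partner 2 proposes): partner 1 can get 4 next round, worth 0.98 × 4 = 3.92 now. Partner 2 offers 3.92 and keeps 200 − 3.92 = 196.08.
Round 1 (partner 1 proposes): partner 2 can get 196.08 next round, worth 0.98 × 196.08 = 192.1584 now, so partner 1 offers 192.1584, keeping 7.8416.

7.84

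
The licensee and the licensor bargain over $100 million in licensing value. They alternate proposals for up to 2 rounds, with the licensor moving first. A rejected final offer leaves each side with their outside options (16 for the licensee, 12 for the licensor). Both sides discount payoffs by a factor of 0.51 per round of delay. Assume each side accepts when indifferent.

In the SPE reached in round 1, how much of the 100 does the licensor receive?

Work backward from the last round.
Round 2 (the licensee proposes): the licensor gets 12 if talks fail, so the licensee offers 12 and keeps 88.
Round 1 (the licensor proposes): the licensee can get 88 next round, worth 0.51 × 88 = 44.88 now. The licensor offers 44.88 and keeps 100 − 44.88 = 55.12.

55.12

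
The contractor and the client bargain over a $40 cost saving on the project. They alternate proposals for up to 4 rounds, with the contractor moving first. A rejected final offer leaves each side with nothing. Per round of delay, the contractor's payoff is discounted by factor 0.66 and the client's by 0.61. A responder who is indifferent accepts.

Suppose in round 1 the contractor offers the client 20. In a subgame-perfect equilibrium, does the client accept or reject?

Work out the client's continuation value if the offer is rejected.
Round 4 (the client proposes): the contractor will accept anything ≥ 0, so the client offers 0 and keeps 40.
Round 3 (the contractor proposes): the client can get 40 next round, worth 0.61 × 40 = 24.4 now; the contractor offers that and keeps 15.6.
Round 2 (the client proposes): the contractor can get 15.6 next round, worth 0.66 × 15.6 = 10.296 now, so the client offers 10.296, keeping 29.704.
So by rejecting in round 1, the client gets 29.704 next round, worth 0.61 × 29.704 = 18.11944 now.
Offer 20 ≥ 18.11944, so the client accepts.

Accept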